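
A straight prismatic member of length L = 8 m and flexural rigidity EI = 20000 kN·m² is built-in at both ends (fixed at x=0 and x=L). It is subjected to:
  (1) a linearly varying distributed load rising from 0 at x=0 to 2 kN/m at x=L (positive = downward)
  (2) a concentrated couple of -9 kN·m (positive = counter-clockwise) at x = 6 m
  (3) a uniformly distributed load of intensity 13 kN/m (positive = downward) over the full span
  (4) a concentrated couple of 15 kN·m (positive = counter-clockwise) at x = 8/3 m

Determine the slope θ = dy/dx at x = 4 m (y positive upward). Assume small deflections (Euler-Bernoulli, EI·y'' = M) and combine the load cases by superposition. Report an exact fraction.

θ(4) = 71/2400000 rad

Load 1 — triangular load w₀=2 kN/m (0→w₀ over full span):
  θ_1 = -w₀(2x(L-x)(L-2x)(x+2L)+x²(L-x)²)/(120LEI) = -2·(2·4·(8-4)·(8-2·4)·(4+2·8)+4²·(8-4)²)/(120·8·20000) = -1/37500 rad
Load 2 — applied couple M₀=-9 kN·m at a=6 m (b=L-a=2):
  θ_2 = (R_Ax²/2 - M_Ax)/EI  [x≤a] with R_A=-81/64, M_A=-45/16 = ((-81/64)·4²/2 - (-45/16)·4)/20000 = 9/160000 rad
Load 3 — uniform load w=13 kN/m over full span:
  θ_3 = -wx(L-x)(L-2x)/(12EI) = -13·4·(8-4)·(8-2·4)/(12·20000) = 0 rad
Load 4 — applied couple M₀=15 kN·m at a=8/3 m (b=L-a=16/3):
  θ_4 = (R_Ax²/2 - M_Ax - M₀(x-a))/EI  [x>a] with R_A=5/2, M_A=0 = ((5/2)·4²/2 - 0·4 - 15·(4-(8/3)))/20000 = 0 rad
Superposition: θ = Σ θ_i = 71/2400000 rad ≈ 0.000030 rad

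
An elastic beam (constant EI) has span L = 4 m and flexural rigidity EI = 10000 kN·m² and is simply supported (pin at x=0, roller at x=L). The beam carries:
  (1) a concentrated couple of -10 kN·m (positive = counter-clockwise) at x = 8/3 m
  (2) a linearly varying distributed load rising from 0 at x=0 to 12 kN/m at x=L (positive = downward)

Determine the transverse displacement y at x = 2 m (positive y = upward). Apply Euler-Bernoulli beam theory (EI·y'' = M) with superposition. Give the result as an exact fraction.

Load 1 — applied couple M₀=-10 kN·m at a=8/3 m (b=L-a=4/3):
  y_1 = (M₀x³/(6L)+C₁x)/EI  [x≤a] with C₁=M₀(3b²-L²)/(6L)=40/9 = ((-10)·2³/(6·4)+(40/9)·2)/10000 = 1/1800 m
Load 2 — triangular load w₀=12 kN/m (0→w₀ over full span):
  y_2 = -w₀x(7L⁴-10L²x²+3x⁴)/(360LEI) = -12·2·(7·4⁴-10·4²·2²+3·2⁴)/(360·4·10000) = -1/500 m
Superposition: y = Σ y_i = -13/9000 m ≈ -0.001444 m

y(2) = -13/9000 m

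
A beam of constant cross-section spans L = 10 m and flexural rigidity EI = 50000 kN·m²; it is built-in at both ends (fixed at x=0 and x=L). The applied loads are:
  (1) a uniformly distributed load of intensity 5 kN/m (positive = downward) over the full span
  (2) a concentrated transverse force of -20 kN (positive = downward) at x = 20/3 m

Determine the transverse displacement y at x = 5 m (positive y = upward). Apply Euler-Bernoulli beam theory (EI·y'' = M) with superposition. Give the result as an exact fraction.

y(5) = -11/10368 m

Load 1 — uniform load w=5 kN/m over full span:
  y_1 = -wx²(L-x)²/(24EI) = -5·5²·(10-5)²/(24·50000) = -1/384 m
Load 2 — point force P=-20 kN at a=20/3 m (b=L-a=10/3):
  y_2 = -Pb²x²(3aL-(3a+b)x)/(6L³EI)  [x≤a] = -(-20)·(10/3)²·5²·(3·(20/3)·10-(3·(20/3)+(10/3))·5)/(6·10³·50000) = 1/648 m
Superposition: y = Σ y_i = -11/10368 m ≈ -0.001061 m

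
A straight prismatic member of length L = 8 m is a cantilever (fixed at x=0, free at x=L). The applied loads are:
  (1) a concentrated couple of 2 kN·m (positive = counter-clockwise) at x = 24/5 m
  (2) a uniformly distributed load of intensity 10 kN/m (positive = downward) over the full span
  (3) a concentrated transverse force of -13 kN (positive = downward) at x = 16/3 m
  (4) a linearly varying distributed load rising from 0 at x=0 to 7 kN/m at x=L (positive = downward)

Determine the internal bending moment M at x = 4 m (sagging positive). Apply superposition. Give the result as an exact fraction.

M(4) = -322/3 kN·m

Load 1 — applied couple M₀=2 kN·m at a=24/5 m (b=L-a=16/5):
  M_1 = M₀  [x≤a] = 2 = 2 kN·m
Load 2 — uniform load w=10 kN/m over full span:
  M_2 = -w(L-x)²/2 = -10·(8-4)²/2 = -80 kN·m
Load 3 — point force P=-13 kN at a=16/3 m (b=L-a=8/3):
  M_3 = -P(a-x)  [x≤a] = -(-13)·((16/3)-4) = 52/3 kN·m
Load 4 — triangular load w₀=7 kN/m (0→w₀ over full span):
  M_4 = w₀Lx/2 - w₀L²/3 - w₀x³/(6L) = 7·8·4/2 - 7·8²/3 - 7·4³/(6·8) = -140/3 kN·m
Superposition: M = Σ M_i = -322/3 kN·m ≈ -107.333333 kN·m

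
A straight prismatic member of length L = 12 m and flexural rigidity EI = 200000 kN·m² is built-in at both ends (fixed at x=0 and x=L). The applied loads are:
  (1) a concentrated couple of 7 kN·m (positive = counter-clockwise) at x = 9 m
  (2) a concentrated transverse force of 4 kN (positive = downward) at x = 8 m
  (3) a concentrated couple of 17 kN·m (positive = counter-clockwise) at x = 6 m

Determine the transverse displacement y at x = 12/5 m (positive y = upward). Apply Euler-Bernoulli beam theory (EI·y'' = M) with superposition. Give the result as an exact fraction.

Load 1 — applied couple M₀=7 kN·m at a=9 m (b=L-a=3):
  y_1 = (R_Ax³/6 - M_Ax²/2)/EI  [x≤a] with R_A=21/32, M_A=35/16 = ((21/32)·(12/5)³/6 - (35/16)·(12/5)²/2)/200000 = -1197/50000000 m
Load 2 — point force P=4 kN at a=8 m (b=L-a=4):
  y_2 = -Pb²x²(3aL-(3a+b)x)/(6L³EI)  [x≤a] = -4·4²·(12/5)²·(3·8·12-(3·8+4)·(12/5))/(6·12³·200000) = -46/1171875 m
Load 3 — applied couple M₀=17 kN·m at a=6 m (b=L-a=6):
  y_3 = (R_Ax³/6 - M_Ax²/2)/EI  [x≤a] with R_A=17/8, M_A=17/4 = ((17/8)·(12/5)³/6 - (17/4)·(12/5)²/2)/200000 = -459/12500000 m
Superposition: y = Σ y_i = -14987/150000000 m ≈ -0.000100 m

y(12/5) = -14987/150000000 m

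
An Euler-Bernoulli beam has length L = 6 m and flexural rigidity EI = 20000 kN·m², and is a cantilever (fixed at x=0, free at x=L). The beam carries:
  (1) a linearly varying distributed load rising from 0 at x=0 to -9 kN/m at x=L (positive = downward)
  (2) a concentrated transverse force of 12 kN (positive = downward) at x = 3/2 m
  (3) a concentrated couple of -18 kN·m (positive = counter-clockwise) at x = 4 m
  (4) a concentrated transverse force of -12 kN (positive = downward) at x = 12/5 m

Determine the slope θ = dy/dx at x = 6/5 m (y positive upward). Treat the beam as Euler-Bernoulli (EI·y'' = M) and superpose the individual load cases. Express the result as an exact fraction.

Load 1 — triangular load w₀=-9 kN/m (0→w₀ over full span):
  θ_1 = (w₀Lx²/4-w₀L²x/3-w₀x⁴/(24L))/EI = ((-9)·6·(6/5)²/4-(-9)·6²·(6/5)/3-(-9)·(6/5)⁴/(24·6))/20000 = 68931/12500000 rad
Load 2 — point force P=12 kN at a=3/2 m (b=L-a=9/2):
  θ_2 = -Px(2a-x)/(2EI)  [x≤a] = -12·(6/5)·(2·(3/2)-(6/5))/(2·20000) = -81/125000 rad
Load 3 — applied couple M₀=-18 kN·m at a=4 m (b=L-a=2):
  θ_3 = M₀x/EI  [x≤a] = (-18)·(6/5)/20000 = -27/25000 rad
Load 4 — point force P=-12 kN at a=12/5 m (b=L-a=18/5):
  θ_4 = -Px(2a-x)/(2EI)  [x≤a] = -(-12)·(6/5)·(2·(12/5)-(6/5))/(2·20000) = 81/62500 rad
Superposition: θ = Σ θ_i = 63531/12500000 rad ≈ 0.005082 rad

θ(6/5) = 63531/12500000 rad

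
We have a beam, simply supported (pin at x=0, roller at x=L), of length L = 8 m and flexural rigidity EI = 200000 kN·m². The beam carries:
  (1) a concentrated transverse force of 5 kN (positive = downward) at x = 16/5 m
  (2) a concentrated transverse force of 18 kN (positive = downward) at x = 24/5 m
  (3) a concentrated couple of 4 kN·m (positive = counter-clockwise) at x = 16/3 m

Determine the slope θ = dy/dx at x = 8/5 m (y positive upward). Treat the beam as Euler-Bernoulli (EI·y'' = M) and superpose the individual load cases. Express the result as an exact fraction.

θ(8/5) = -5263/14062500 rad

Load 1 — point force P=5 kN at a=16/5 m (b=L-a=24/5):
  θ_1 = -Pb(L²-b²-3x²)/(6LEI)  [x≤a] = -5·(24/5)·(8²-(24/5)²-3·(8/5)²)/(6·8·200000) = -13/156250 rad
Load 2 — point force P=18 kN at a=24/5 m (b=L-a=16/5):
  θ_2 = -Pb(L²-b²-3x²)/(6LEI)  [x≤a] = -18·(16/5)·(8²-(16/5)²-3·(8/5)²)/(6·8·200000) = -108/390625 rad
Load 3 — applied couple M₀=4 kN·m at a=16/3 m (b=L-a=8/3):
  θ_3 = (M₀x²/(2L)+C₁)/EI  [x≤a] with C₁=M₀(3b²-L²)/(6L)=-32/9 = (4·(8/5)²/(2·8)+(-32/9))/200000 = -41/2812500 rad
Superposition: θ = Σ θ_i = -5263/14062500 rad ≈ -0.000374 rad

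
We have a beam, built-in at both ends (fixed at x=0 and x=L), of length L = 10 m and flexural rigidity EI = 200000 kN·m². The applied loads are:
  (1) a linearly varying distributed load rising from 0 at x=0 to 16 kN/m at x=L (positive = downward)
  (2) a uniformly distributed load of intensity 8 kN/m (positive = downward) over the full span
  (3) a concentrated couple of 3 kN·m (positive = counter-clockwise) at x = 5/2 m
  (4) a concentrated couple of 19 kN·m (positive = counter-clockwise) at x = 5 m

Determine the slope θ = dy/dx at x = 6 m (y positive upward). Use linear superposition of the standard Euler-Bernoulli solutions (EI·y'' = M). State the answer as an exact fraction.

Load 1 — triangular load w₀=16 kN/m (0→w₀ over full span):
  θ_1 = -w₀(2x(L-x)(L-2x)(x+2L)+x²(L-x)²)/(120LEI) = -16·(2·6·(10-6)·(10-2·6)·(6+2·10)+6²·(10-6)²)/(120·10·200000) = 2/15625 rad
Load 2 — uniform load w=8 kN/m over full span:
  θ_2 = -wx(L-x)(L-2x)/(12EI) = -8·6·(10-6)·(10-2·6)/(12·200000) = 1/6250 rad
Load 3 — applied couple M₀=3 kN·m at a=5/2 m (b=L-a=15/2):
  θ_3 = (R_Ax²/2 - M_Ax - M₀(x-a))/EI  [x>a] with R_A=27/80, M_A=-9/16 = ((27/80)·6²/2 - (-9/16)·6 - 3·(6-(5/2)))/200000 = -21/4000000 rad
Load 4 — applied couple M₀=19 kN·m at a=5 m (b=L-a=5):
  θ_4 = (R_Ax²/2 - M_Ax - M₀(x-a))/EI  [x>a] with R_A=57/20, M_A=19/4 = ((57/20)·6²/2 - (19/4)·6 - 19·(6-5))/200000 = 19/1000000 rad
Superposition: θ = Σ θ_i = 1207/4000000 rad ≈ 0.000302 rad

θ(6) = 1207/4000000 rad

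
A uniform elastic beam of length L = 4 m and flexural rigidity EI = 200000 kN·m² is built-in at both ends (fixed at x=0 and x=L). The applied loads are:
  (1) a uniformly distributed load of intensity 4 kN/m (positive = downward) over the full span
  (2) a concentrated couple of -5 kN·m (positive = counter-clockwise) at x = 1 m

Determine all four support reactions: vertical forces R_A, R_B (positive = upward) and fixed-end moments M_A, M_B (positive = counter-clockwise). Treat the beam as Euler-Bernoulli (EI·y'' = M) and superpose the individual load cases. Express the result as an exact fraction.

R_A = 211/32 kN, M_A = 301/48 kN·m, R_B = 301/32 kN, M_B = -331/48 kN·m

Load 1 — uniform load w=4 kN/m over full span:
  R_A = wL/2 = 4·4/2 = 8 kN
  M_A = wL²/12 = 4·4²/12 = 16/3 kN·m
  R_B = wL/2 = 4·4/2 = 8 kN
  M_B = -wL²/12 = -4·4²/12 = -16/3 kN·m
Load 2 — applied couple M₀=-5 kN·m at a=1 m (b=L-a=3):
  R_A = 6M₀ab/L³ = 6·(-5)·1·3/4³ = -45/32 kN
  M_A = M₀b(2a-b)/L² = (-5)·3·(2·1-3)/4² = 15/16 kN·m
  R_B = -6M₀ab/L³ = -6·(-5)·1·3/4³ = 45/32 kN
  M_B = M₀a(2b-a)/L² = (-5)·1·(2·3-1)/4² = -25/16 kN·m
Superposition: R_A = 211/32 kN, M_A = 301/48 kN·m, R_B = 301/32 kN, M_B = -331/48 kN·m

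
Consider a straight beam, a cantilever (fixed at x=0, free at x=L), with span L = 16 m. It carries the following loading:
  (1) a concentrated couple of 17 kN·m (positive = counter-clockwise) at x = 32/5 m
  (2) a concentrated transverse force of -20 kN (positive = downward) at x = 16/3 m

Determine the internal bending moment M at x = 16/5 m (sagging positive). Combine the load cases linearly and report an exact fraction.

M(16/5) = 179/3 kN·m

Load 1 — applied couple M₀=17 kN·m at a=32/5 m (b=L-a=48/5):
  M_1 = M₀  [x≤a] = 17 = 17 kN·m
Load 2 — point force P=-20 kN at a=16/3 m (b=L-a=32/3):
  M_2 = -P(a-x)  [x≤a] = -(-20)·((16/3)-(16/5)) = 128/3 kN·m
Superposition: M = Σ M_i = 179/3 kN·m ≈ 59.666667 kN·m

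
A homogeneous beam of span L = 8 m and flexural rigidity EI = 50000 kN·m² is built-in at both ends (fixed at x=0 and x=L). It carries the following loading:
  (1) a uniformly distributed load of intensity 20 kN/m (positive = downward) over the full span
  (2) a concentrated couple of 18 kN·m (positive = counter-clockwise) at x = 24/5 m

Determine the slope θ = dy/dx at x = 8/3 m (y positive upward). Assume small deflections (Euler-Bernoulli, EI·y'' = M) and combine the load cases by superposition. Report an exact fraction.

Load 1 — uniform load w=20 kN/m over full span:
  θ_1 = -wx(L-x)(L-2x)/(12EI) = -20·(8/3)·(8-(8/3))·(8-2·(8/3))/(12·50000) = -64/50625 rad
Load 2 — applied couple M₀=18 kN·m at a=24/5 m (b=L-a=16/5):
  θ_2 = (R_Ax²/2 - M_Ax)/EI  [x≤a] with R_A=81/25, M_A=144/25 = ((81/25)·(8/3)²/2 - (144/25)·(8/3))/50000 = -6/78125 rad
Superposition: θ = Σ θ_i = -8486/6328125 rad ≈ -0.001341 rad

θ(8/3) = -8486/6328125 rad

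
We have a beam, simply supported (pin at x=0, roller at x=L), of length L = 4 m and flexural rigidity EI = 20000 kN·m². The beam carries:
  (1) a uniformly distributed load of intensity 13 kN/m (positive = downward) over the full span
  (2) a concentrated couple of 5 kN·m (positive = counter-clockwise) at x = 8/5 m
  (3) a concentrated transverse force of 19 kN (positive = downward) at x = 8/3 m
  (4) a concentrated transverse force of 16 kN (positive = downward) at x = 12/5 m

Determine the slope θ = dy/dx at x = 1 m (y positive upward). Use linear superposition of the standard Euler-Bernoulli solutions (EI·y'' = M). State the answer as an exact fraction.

θ(1) = -3719791/1620000000 rad

Load 1 — uniform load w=13 kN/m over full span:
  θ_1 = -w(L³-6Lx²+4x³)/(24EI) = -13·(4³-6·4·1²+4·1³)/(24·20000) = -143/120000 rad
Load 2 — applied couple M₀=5 kN·m at a=8/5 m (b=L-a=12/5):
  θ_2 = (M₀x²/(2L)+C₁)/EI  [x≤a] with C₁=M₀(3b²-L²)/(6L)=4/15 = (5·1²/(2·4)+(4/15))/20000 = 107/2400000 rad
Load 3 — point force P=19 kN at a=8/3 m (b=L-a=4/3):
  θ_3 = -Pb(L²-b²-3x²)/(6LEI)  [x≤a] = -19·(4/3)·(4²-(4/3)²-3·1²)/(6·4·20000) = -1919/3240000 rad
Load 4 — point force P=16 kN at a=12/5 m (b=L-a=8/5):
  θ_4 = -Pb(L²-b²-3x²)/(6LEI)  [x≤a] = -16·(8/5)·(4²-(8/5)²-3·1²)/(6·4·20000) = -87/156250 rad
Superposition: θ = Σ θ_i = -3719791/1620000000 rad ≈ -0.002296 rad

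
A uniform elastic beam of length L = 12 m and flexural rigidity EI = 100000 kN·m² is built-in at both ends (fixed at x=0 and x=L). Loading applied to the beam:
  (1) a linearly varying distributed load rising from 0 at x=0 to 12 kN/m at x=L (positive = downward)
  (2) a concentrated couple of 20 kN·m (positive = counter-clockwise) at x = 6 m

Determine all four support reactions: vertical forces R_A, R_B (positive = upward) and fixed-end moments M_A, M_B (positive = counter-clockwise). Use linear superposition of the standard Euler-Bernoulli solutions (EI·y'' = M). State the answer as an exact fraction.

Load 1 — triangular load w₀=12 kN/m (0→w₀ over full span):
  R_A = 3w₀L/20 = 3·12·12/20 = 108/5 kN
  M_A = w₀L²/30 = 12·12²/30 = 288/5 kN·m
  R_B = 7w₀L/20 = 7·12·12/20 = 252/5 kN
  M_B = -w₀L²/20 = -12·12²/20 = -432/5 kN·m
Load 2 — applied couple M₀=20 kN·m at a=6 m (b=L-a=6):
  R_A = 6M₀ab/L³ = 6·20·6·6/12³ = 5/2 kN
  M_A = M₀b(2a-b)/L² = 20·6·(2·6-6)/12² = 5 kN·m
  R_B = -6M₀ab/L³ = -6·20·6·6/12³ = -5/2 kN
  M_B = M₀a(2b-a)/L² = 20·6·(2·6-6)/12² = 5 kN·m
Superposition: R_A = 241/10 kN, M_A = 313/5 kN·m, R_B = 479/10 kN, M_B = -407/5 kN·m

R_A = 241/10 kN, M_A = 313/5 kN·m, R_B = 479/10 kN, M_B = -407/5 kN·m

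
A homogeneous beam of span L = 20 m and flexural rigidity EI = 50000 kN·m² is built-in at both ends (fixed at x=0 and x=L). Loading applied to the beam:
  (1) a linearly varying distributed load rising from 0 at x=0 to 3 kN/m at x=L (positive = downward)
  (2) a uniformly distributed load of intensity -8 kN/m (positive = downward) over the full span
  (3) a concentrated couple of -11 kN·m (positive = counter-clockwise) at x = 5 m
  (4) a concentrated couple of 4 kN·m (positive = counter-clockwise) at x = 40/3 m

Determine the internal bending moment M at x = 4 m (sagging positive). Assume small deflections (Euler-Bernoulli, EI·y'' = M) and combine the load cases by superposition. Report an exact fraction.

M(4) = 21/80 kN·m

Load 1 — triangular load w₀=3 kN/m (0→w₀ over full span):
  M_1 = 3w₀Lx/20 - w₀L²/30 - w₀x³/(6L) = 3·3·20·4/20 - 3·20²/30 - 3·4³/(6·20) = -28/5 kN·m
Load 2 — uniform load w=-8 kN/m over full span:
  M_2 = wLx/2 - wL²/12 - wx²/2 = (-8)·20·4/2 - (-8)·20²/12 - (-8)·4²/2 = 32/3 kN·m
Load 3 — applied couple M₀=-11 kN·m at a=5 m (b=L-a=15):
  M_3 = R_Ax - M_A  [x≤a] with R_A=-99/160, M_A=33/16 = (-99/160)·4 - (33/16) = -363/80 kN·m
Load 4 — applied couple M₀=4 kN·m at a=40/3 m (b=L-a=20/3):
  M_4 = R_Ax - M_A  [x≤a] with R_A=4/15, M_A=4/3 = (4/15)·4 - (4/3) = -4/15 kN·m
Superposition: M = Σ M_i = 21/80 kN·m ≈ 0.262500 kN·m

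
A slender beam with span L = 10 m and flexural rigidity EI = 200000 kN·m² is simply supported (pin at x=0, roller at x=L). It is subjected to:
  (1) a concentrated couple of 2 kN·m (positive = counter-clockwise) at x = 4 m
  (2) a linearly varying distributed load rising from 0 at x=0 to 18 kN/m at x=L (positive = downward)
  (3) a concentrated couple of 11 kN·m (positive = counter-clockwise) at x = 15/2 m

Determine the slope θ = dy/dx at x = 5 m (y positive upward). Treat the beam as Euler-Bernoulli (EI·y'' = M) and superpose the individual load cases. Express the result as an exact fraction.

Load 1 — applied couple M₀=2 kN·m at a=4 m (b=L-a=6):
  θ_1 = (M₀x²/(2L)-M₀(x-a)+C₁)/EI  [x>a] with C₁=M₀(3b²-L²)/(6L)=4/15 = (2·5²/(2·10)-2·(5-4)+(4/15))/200000 = 23/6000000 rad
Load 2 — triangular load w₀=18 kN/m (0→w₀ over full span):
  θ_2 = -w₀(7L⁴-30L²x²+15x⁴)/(360LEI) = -18·(7·10⁴-30·10²·5²+15·5⁴)/(360·10·200000) = -7/64000 rad
Load 3 — applied couple M₀=11 kN·m at a=15/2 m (b=L-a=5/2):
  θ_3 = (M₀x²/(2L)+C₁)/EI  [x≤a] with C₁=M₀(3b²-L²)/(6L)=-715/48 = (11·5²/(2·10)+(-715/48))/200000 = -11/1920000 rad
Superposition: θ = Σ θ_i = -5341/48000000 rad ≈ -0.000111 rad

θ(5) = -5341/48000000 rad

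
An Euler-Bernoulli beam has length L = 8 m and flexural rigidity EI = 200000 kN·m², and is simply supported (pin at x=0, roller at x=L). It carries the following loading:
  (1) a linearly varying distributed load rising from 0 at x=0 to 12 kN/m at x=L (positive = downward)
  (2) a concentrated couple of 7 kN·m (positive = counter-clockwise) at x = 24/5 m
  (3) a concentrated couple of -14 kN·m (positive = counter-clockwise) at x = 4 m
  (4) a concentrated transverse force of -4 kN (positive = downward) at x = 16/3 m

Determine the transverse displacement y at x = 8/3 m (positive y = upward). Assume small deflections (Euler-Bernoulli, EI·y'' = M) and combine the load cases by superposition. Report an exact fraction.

y(8/3) = -10271/8437500 m

Load 1 — triangular load w₀=12 kN/m (0→w₀ over full span):
  y_1 = -w₀x(7L⁴-10L²x²+3x⁴)/(360LEI) = -12·(8/3)·(7·8⁴-10·8²·(8/3)²+3·(8/3)⁴)/(360·8·200000) = -1024/759375 m
Load 2 — applied couple M₀=7 kN·m at a=24/5 m (b=L-a=16/5):
  y_2 = (M₀x³/(6L)+C₁x)/EI  [x≤a] with C₁=M₀(3b²-L²)/(6L)=-364/75 = (7·(8/3)³/(6·8)+(-364/75)·(8/3))/200000 = -322/6328125 m
Load 3 — applied couple M₀=-14 kN·m at a=4 m (b=L-a=4):
  y_3 = (M₀x³/(6L)+C₁x)/EI  [x≤a] with C₁=M₀(3b²-L²)/(6L)=14/3 = ((-14)·(8/3)³/(6·8)+(14/3)·(8/3))/200000 = 7/202500 m
Load 4 — point force P=-4 kN at a=16/3 m (b=L-a=8/3):
  y_4 = -Pbx(L²-b²-x²)/(6LEI)  [x≤a] = -(-4)·(8/3)·(8/3)·(8²-(8/3)²-(8/3)²)/(6·8·200000) = 112/759375 m
Superposition: y = Σ y_i = -10271/8437500 m ≈ -0.001217 m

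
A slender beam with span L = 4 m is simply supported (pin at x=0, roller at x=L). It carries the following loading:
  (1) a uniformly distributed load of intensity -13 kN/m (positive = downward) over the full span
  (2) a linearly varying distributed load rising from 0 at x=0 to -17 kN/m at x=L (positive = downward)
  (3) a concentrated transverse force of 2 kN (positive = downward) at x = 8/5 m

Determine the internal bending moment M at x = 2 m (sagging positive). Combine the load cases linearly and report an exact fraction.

M(2) = -207/5 kN·m

Load 1 — uniform load w=-13 kN/m over full span:
  M_1 = wx(L-x)/2 = (-13)·2·(4-2)/2 = -26 kN·m
Load 2 — triangular load w₀=-17 kN/m (0→w₀ over full span):
  M_2 = w₀Lx/6 - w₀x³/(6L) = (-17)·4·2/6 - (-17)·2³/(6·4) = -17 kN·m
Load 3 — point force P=2 kN at a=8/5 m (b=L-a=12/5):
  M_3 = Pa(L-x)/L  [x>a] = 2·(8/5)·(4-2)/4 = 8/5 kN·m
Superposition: M = Σ M_i = -207/5 kN·m ≈ -41.400000 kN·m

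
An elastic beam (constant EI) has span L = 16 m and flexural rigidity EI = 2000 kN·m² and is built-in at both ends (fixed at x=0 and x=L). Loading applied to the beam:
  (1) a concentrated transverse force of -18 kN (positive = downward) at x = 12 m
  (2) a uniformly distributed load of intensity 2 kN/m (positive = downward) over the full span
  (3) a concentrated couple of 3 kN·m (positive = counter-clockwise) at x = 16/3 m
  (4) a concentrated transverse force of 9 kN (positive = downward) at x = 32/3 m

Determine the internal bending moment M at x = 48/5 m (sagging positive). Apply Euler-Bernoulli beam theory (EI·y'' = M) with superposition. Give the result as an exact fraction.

M(48/5) = 2461/150 kN·m

Load 1 — point force P=-18 kN at a=12 m (b=L-a=4):
  M_1 = Pb²(3a+b)x/L³ - Pab²/L²  [x≤a] = (-18)·4²·(3·12+4)·(48/5)/16³ - (-18)·12·4²/16² = -27/2 kN·m
Load 2 — uniform load w=2 kN/m over full span:
  M_2 = wLx/2 - wL²/12 - wx²/2 = 2·16·(48/5)/2 - 2·16²/12 - 2·(48/5)²/2 = 1408/75 kN·m
Load 3 — applied couple M₀=3 kN·m at a=16/3 m (b=L-a=32/3):
  M_3 = R_Ax - M_A - M₀  [x>a] with R_A=1/4, M_A=0 = (1/4)·(48/5) - 0 - 3 = -3/5 kN·m
Load 4 — point force P=9 kN at a=32/3 m (b=L-a=16/3):
  M_4 = Pb²(3a+b)x/L³ - Pab²/L²  [x≤a] = 9·(16/3)²·(3·(32/3)+(16/3))·(48/5)/16³ - 9·(32/3)·(16/3)²/16² = 176/15 kN·m
Superposition: M = Σ M_i = 2461/150 kN·m ≈ 16.406667 kN·m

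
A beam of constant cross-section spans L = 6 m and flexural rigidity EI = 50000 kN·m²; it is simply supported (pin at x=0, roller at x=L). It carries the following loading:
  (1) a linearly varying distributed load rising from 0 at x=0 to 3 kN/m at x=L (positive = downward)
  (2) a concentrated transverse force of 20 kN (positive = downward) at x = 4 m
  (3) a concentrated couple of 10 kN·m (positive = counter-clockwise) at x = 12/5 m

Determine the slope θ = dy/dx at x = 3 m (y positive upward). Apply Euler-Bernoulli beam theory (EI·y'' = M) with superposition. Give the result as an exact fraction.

θ(3) = -2911/36000000 rad

Load 1 — triangular load w₀=3 kN/m (0→w₀ over full span):
  θ_1 = -w₀(7L⁴-30L²x²+15x⁴)/(360LEI) = -3·(7·6⁴-30·6²·3²+15·3⁴)/(360·6·50000) = -63/4000000 rad
Load 2 — point force P=20 kN at a=4 m (b=L-a=2):
  θ_2 = -Pb(L²-b²-3x²)/(6LEI)  [x≤a] = -20·2·(6²-2²-3·3²)/(6·6·50000) = -1/9000 rad
Load 3 — applied couple M₀=10 kN·m at a=12/5 m (b=L-a=18/5):
  θ_3 = (M₀x²/(2L)-M₀(x-a)+C₁)/EI  [x>a] with C₁=M₀(3b²-L²)/(6L)=4/5 = (10·3²/(2·6)-10·(3-(12/5))+(4/5))/50000 = 23/500000 rad
Superposition: θ = Σ θ_i = -2911/36000000 rad ≈ -0.000081 rad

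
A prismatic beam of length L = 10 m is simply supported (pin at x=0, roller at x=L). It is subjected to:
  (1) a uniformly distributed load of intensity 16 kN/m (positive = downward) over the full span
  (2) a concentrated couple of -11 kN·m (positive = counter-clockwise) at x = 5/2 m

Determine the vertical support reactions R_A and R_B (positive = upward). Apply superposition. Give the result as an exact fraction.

R_A = 789/10 kN, R_B = 811/10 kN

Load 1 — uniform load w=16 kN/m over full span:
  R_A = wL/2 = 16·10/2 = 80 kN
  R_B = wL/2 = 16·10/2 = 80 kN
Load 2 — applied couple M₀=-11 kN·m at a=5/2 m (b=L-a=15/2):
  R_A = M₀/L = (-11)/10 = -11/10 kN
  R_B = -M₀/L = -(-11)/10 = 11/10 kN
Superposition: R_A = 789/10 kN, R_B = 811/10 kN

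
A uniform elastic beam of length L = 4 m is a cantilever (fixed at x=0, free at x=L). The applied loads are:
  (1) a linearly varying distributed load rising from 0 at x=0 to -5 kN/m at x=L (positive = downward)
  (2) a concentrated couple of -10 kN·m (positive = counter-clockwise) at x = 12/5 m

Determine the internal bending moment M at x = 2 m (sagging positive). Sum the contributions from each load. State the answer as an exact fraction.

Load 1 — triangular load w₀=-5 kN/m (0→w₀ over full span):
  M_1 = w₀Lx/2 - w₀L²/3 - w₀x³/(6L) = (-5)·4·2/2 - (-5)·4²/3 - (-5)·2³/(6·4) = 25/3 kN·m
Load 2 — applied couple M₀=-10 kN·m at a=12/5 m (b=L-a=8/5):
  M_2 = M₀  [x≤a] = (-10) = -10 kN·m
Superposition: M = Σ M_i = -5/3 kN·m ≈ -1.666667 kN·m

M(2) = -5/3 kN·m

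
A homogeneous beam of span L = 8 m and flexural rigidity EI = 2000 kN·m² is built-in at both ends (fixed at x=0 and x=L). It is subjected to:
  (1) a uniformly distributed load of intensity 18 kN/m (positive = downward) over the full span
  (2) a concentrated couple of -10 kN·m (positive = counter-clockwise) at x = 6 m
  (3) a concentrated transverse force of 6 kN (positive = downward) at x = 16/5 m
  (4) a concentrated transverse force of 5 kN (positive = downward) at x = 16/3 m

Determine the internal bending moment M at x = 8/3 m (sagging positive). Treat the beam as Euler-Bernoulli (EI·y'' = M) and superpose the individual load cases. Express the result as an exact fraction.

M(8/3) = 2861311/81000 kN·m

Load 1 — uniform load w=18 kN/m over full span:
  M_1 = wLx/2 - wL²/12 - wx²/2 = 18·8·(8/3)/2 - 18·8²/12 - 18·(8/3)²/2 = 32 kN·m
Load 2 — applied couple M₀=-10 kN·m at a=6 m (b=L-a=2):
  M_2 = R_Ax - M_A  [x≤a] with R_A=-45/32, M_A=-25/8 = (-45/32)·(8/3) - (-25/8) = -5/8 kN·m
Load 3 — point force P=6 kN at a=16/5 m (b=L-a=24/5):
  M_3 = Pb²(3a+b)x/L³ - Pab²/L²  [x≤a] = 6·(24/5)²·(3·(16/5)+(24/5))·(8/3)/8³ - 6·(16/5)·(24/5)²/8² = 432/125 kN·m
Load 4 — point force P=5 kN at a=16/3 m (b=L-a=8/3):
  M_4 = Pb²(3a+b)x/L³ - Pab²/L²  [x≤a] = 5·(8/3)²·(3·(16/3)+(8/3))·(8/3)/8³ - 5·(16/3)·(8/3)²/8² = 40/81 kN·m
Superposition: M = Σ M_i = 2861311/81000 kN·m ≈ 35.324827 kN·m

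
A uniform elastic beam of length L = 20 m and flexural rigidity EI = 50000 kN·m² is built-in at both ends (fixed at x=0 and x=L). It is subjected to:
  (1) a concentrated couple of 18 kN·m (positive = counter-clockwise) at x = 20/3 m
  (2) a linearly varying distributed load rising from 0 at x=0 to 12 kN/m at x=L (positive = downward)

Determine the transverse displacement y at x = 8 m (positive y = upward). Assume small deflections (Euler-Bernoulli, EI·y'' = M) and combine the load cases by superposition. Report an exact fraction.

Load 1 — applied couple M₀=18 kN·m at a=20/3 m (b=L-a=40/3):
  y_1 = (R_Ax³/6 - M_Ax²/2 - M₀(x-a)²/2)/EI  [x>a] with R_A=6/5, M_A=0 = ((6/5)·8³/6 - 0·8²/2 - 18·(8-(20/3))²/2)/50000 = 27/15625 m
Load 2 — triangular load w₀=12 kN/m (0→w₀ over full span):
  y_2 = -w₀x²(L-x)²(x+2L)/(120LEI) = -12·8²·(20-8)²·(8+2·20)/(120·20·50000) = -3456/78125 m
Superposition: y = Σ y_i = -3321/78125 m ≈ -0.042509 m

y(8) = -3321/78125 m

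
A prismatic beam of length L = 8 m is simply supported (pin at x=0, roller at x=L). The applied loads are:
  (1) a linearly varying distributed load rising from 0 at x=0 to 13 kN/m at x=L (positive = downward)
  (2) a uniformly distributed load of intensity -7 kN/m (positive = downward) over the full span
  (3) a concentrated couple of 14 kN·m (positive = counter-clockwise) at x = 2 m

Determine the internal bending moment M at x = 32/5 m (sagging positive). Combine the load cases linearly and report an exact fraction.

Load 1 — triangular load w₀=13 kN/m (0→w₀ over full span):
  M_1 = w₀Lx/6 - w₀x³/(6L) = 13·8·(32/5)/6 - 13·(32/5)³/(6·8) = 4992/125 kN·m
Load 2 — uniform load w=-7 kN/m over full span:
  M_2 = wx(L-x)/2 = (-7)·(32/5)·(8-(32/5))/2 = -896/25 kN·m
Load 3 — applied couple M₀=14 kN·m at a=2 m (b=L-a=6):
  M_3 = M₀x/L - M₀  [x>a] = 14·(32/5)/8 - 14 = -14/5 kN·m
Superposition: M = Σ M_i = 162/125 kN·m ≈ 1.296000 kN·m

M(32/5) = 162/125 kN·m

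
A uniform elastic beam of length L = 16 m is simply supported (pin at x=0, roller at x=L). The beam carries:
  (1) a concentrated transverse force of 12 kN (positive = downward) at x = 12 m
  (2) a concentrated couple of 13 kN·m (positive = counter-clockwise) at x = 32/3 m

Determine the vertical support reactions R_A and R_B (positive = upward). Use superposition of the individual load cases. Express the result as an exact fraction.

Load 1 — point force P=12 kN at a=12 m (b=L-a=4):
  R_A = Pb/L = 12·4/16 = 3 kN
  R_B = Pa/L = 12·12/16 = 9 kN
Load 2 — applied couple M₀=13 kN·m at a=32/3 m (b=L-a=16/3):
  R_A = M₀/L = 13/16 kN
  R_B = -M₀/L = -13/16 kN
Superposition: R_A = 61/16 kN, R_B = 131/16 kN

R_A = 61/16 kN, R_B = 131/16 kN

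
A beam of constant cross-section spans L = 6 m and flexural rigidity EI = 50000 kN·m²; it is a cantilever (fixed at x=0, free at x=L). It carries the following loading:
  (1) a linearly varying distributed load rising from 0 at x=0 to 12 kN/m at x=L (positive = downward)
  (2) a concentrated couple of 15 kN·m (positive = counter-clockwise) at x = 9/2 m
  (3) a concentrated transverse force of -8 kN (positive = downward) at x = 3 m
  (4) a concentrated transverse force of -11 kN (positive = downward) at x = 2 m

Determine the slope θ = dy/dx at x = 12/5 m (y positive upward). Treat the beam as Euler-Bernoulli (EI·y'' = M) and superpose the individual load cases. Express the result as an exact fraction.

Load 1 — triangular load w₀=12 kN/m (0→w₀ over full span):
  θ_1 = (w₀Lx²/4-w₀L²x/3-w₀x⁴/(24L))/EI = (12·6·(12/5)²/4-12·6²·(12/5)/3-12·(12/5)⁴/(24·6))/50000 = -9558/1953125 rad
Load 2 — applied couple M₀=15 kN·m at a=9/2 m (b=L-a=3/2):
  θ_2 = M₀x/EI  [x≤a] = 15·(12/5)/50000 = 9/12500 rad
Load 3 — point force P=-8 kN at a=3 m (b=L-a=3):
  θ_3 = -Px(2a-x)/(2EI)  [x≤a] = -(-8)·(12/5)·(2·3-(12/5))/(2·50000) = 54/78125 rad
Load 4 — point force P=-11 kN at a=2 m (b=L-a=4):
  θ_4 = -Pa²/(2EI)  [x>a] = -(-11)·2²/(2·50000) = 11/25000 rad
Superposition: θ = Σ θ_i = -47539/15625000 rad ≈ -0.003042 rad

θ(12/5) = -47539/15625000 rad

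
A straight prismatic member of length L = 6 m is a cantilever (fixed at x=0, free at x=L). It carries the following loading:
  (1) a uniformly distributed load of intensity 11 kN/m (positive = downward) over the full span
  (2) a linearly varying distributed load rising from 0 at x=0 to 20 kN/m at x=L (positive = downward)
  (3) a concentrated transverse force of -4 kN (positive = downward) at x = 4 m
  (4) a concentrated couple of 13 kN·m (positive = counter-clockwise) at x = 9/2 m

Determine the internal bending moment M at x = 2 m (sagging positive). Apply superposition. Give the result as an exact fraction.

M(2) = -1723/9 kN·m

Load 1 — uniform load w=11 kN/m over full span:
  M_1 = -w(L-x)²/2 = -11·(6-2)²/2 = -88 kN·m
Load 2 — triangular load w₀=20 kN/m (0→w₀ over full span):
  M_2 = w₀Lx/2 - w₀L²/3 - w₀x³/(6L) = 20·6·2/2 - 20·6²/3 - 20·2³/(6·6) = -1120/9 kN·m
Load 3 — point force P=-4 kN at a=4 m (b=L-a=2):
  M_3 = -P(a-x)  [x≤a] = -(-4)·(4-2) = 8 kN·m
Load 4 — applied couple M₀=13 kN·m at a=9/2 m (b=L-a=3/2):
  M_4 = M₀  [x≤a] = 13 = 13 kN·m
Superposition: M = Σ M_i = -1723/9 kN·m ≈ -191.444444 kN·m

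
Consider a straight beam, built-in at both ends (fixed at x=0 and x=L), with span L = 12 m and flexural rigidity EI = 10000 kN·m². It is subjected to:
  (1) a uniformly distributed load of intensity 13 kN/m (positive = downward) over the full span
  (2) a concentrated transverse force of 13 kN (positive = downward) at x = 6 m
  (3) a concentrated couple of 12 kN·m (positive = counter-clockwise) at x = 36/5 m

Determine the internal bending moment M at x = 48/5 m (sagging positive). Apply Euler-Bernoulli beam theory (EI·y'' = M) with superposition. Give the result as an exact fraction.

M(48/5) = -3039/250 kN·m

Load 1 — uniform load w=13 kN/m over full span:
  M_1 = wLx/2 - wL²/12 - wx²/2 = 13·12·(48/5)/2 - 13·12²/12 - 13·(48/5)²/2 = -156/25 kN·m
Load 2 — point force P=13 kN at a=6 m (b=L-a=6):
  M_2 = Pa²(a+3b)(L-x)/L³ - Pa²b/L²  [x>a] = 13·6²·(6+3·6)·(12-(48/5))/12³ - 13·6²·6/12² = -39/10 kN·m
Load 3 — applied couple M₀=12 kN·m at a=36/5 m (b=L-a=24/5):
  M_3 = R_Ax - M_A - M₀  [x>a] with R_A=36/25, M_A=96/25 = (36/25)·(48/5) - (96/25) - 12 = -252/125 kN·m
Superposition: M = Σ M_i = -3039/250 kN·m ≈ -12.156000 kN·m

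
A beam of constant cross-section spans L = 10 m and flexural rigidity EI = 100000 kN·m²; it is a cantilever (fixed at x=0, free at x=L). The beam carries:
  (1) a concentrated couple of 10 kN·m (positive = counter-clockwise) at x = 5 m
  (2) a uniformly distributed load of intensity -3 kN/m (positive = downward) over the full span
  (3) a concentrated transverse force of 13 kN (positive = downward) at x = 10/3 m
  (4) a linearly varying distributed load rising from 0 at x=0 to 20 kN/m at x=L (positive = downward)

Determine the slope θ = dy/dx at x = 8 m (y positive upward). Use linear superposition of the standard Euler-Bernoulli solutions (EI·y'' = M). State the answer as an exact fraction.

Load 1 — applied couple M₀=10 kN·m at a=5 m (b=L-a=5):
  θ_1 = M₀a/EI  [x>a] = 10·5/100000 = 1/2000 rad
Load 2 — uniform load w=-3 kN/m over full span:
  θ_2 = -wx(x²-3Lx+3L²)/(6EI) = -(-3)·8·(8²-3·10·8+3·10²)/(6·100000) = 31/6250 rad
Load 3 — point force P=13 kN at a=10/3 m (b=L-a=20/3):
  θ_3 = -Pa²/(2EI)  [x>a] = -13·(10/3)²/(2·100000) = -13/18000 rad
Load 4 — triangular load w₀=20 kN/m (0→w₀ over full span):
  θ_4 = (w₀Lx²/4-w₀L²x/3-w₀x⁴/(24L))/EI = (20·10·8²/4-20·10²·8/3-20·8⁴/(24·10))/100000 = -232/9375 rad
Superposition: θ = Σ θ_i = -2251/112500 rad ≈ -0.020009 rad

θ(8) = -2251/112500 rad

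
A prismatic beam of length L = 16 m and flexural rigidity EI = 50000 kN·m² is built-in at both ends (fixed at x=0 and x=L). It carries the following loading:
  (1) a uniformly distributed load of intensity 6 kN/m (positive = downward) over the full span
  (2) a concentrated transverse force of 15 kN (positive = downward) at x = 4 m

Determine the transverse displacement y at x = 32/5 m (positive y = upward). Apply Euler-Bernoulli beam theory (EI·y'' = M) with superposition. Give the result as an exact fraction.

Load 1 — uniform load w=6 kN/m over full span:
  y_1 = -wx²(L-x)²/(24EI) = -6·(32/5)²·(16-(32/5))²/(24·50000) = -36864/1953125 m
Load 2 — point force P=15 kN at a=4 m (b=L-a=12):
  y_2 = -Pa²(L-x)²(3bL-(3b+a)(L-x))/(6L³EI)  [x>a] = -15·4²·(16-(32/5))²·(3·12·16-(3·12+4)·(16-(32/5)))/(6·16³·50000) = -54/15625 m
Superposition: y = Σ y_i = -43614/1953125 m ≈ -0.022330 m

y(32/5) = -43614/1953125 m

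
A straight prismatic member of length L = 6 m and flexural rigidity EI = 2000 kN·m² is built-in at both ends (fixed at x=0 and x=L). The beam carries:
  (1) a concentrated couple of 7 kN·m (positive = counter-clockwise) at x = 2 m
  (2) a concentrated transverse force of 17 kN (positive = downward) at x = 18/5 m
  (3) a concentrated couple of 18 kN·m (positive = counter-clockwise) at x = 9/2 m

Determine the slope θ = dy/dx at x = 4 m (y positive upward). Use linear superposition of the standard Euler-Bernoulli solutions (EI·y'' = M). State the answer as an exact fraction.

θ(4) = 23149/4500000 rad

Load 1 — applied couple M₀=7 kN·m at a=2 m (b=L-a=4):
  θ_1 = (R_Ax²/2 - M_Ax - M₀(x-a))/EI  [x>a] with R_A=14/9, M_A=0 = ((14/9)·4²/2 - 0·4 - 7·(4-2))/2000 = -7/9000 rad
Load 2 — point force P=17 kN at a=18/5 m (b=L-a=12/5):
  θ_2 = Pa²(L-x)(2bL-(3b+a)(L-x))/(2L³EI)  [x>a] = 17·(18/5)²·(6-4)·(2·(12/5)·6-(3·(12/5)+(18/5))·(6-4))/(2·6³·2000) = 459/125000 rad
Load 3 — applied couple M₀=18 kN·m at a=9/2 m (b=L-a=3/2):
  θ_3 = (R_Ax²/2 - M_Ax)/EI  [x≤a] with R_A=27/8, M_A=45/8 = ((27/8)·4²/2 - (45/8)·4)/2000 = 9/4000 rad
Superposition: θ = Σ θ_i = 23149/4500000 rad ≈ 0.005144 rad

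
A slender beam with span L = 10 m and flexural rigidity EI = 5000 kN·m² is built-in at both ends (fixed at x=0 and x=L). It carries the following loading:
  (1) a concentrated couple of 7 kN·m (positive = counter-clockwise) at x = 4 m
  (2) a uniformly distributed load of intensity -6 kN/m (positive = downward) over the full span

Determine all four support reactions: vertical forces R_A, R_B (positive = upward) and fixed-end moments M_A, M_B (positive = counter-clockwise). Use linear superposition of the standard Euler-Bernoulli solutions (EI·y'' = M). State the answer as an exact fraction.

Load 1 — applied couple M₀=7 kN·m at a=4 m (b=L-a=6):
  R_A = 6M₀ab/L³ = 6·7·4·6/10³ = 126/125 kN
  M_A = M₀b(2a-b)/L² = 7·6·(2·4-6)/10² = 21/25 kN·m
  R_B = -6M₀ab/L³ = -6·7·4·6/10³ = -126/125 kN
  M_B = M₀a(2b-a)/L² = 7·4·(2·6-4)/10² = 56/25 kN·m
Load 2 — uniform load w=-6 kN/m over full span:
  R_A = wL/2 = (-6)·10/2 = -30 kN
  M_A = wL²/12 = (-6)·10²/12 = -50 kN·m
  R_B = wL/2 = (-6)·10/2 = -30 kN
  M_B = -wL²/12 = -(-6)·10²/12 = 50 kN·m
Superposition: R_A = -3624/125 kN, M_A = -1229/25 kN·m, R_B = -3876/125 kN, M_B = 1306/25 kN·m

R_A = -3624/125 kN, M_A = -1229/25 kN·m, R_B = -3876/125 kN, M_B = 1306/25 kN·m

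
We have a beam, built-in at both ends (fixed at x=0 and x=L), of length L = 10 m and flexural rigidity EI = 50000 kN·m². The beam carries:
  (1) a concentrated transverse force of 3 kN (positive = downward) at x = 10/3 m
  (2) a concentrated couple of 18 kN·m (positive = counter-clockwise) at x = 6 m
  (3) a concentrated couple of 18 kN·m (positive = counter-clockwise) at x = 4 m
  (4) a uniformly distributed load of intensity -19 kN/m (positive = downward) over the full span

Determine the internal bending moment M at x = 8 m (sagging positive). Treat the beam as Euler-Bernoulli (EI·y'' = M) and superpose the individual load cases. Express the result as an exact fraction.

M(8) = 1207/375 kN·m

Load 1 — point force P=3 kN at a=10/3 m (b=L-a=20/3):
  M_1 = Pa²(a+3b)(L-x)/L³ - Pa²b/L²  [x>a] = 3·(10/3)²·((10/3)+3·(20/3))·(10-8)/10³ - 3·(10/3)²·(20/3)/10² = -2/3 kN·m
Load 2 — applied couple M₀=18 kN·m at a=6 m (b=L-a=4):
  M_2 = R_Ax - M_A - M₀  [x>a] with R_A=324/125, M_A=144/25 = (324/125)·8 - (144/25) - 18 = -378/125 kN·m
Load 3 — applied couple M₀=18 kN·m at a=4 m (b=L-a=6):
  M_3 = R_Ax - M_A - M₀  [x>a] with R_A=324/125, M_A=54/25 = (324/125)·8 - (54/25) - 18 = 72/125 kN·m
Load 4 — uniform load w=-19 kN/m over full span:
  M_4 = wLx/2 - wL²/12 - wx²/2 = (-19)·10·8/2 - (-19)·10²/12 - (-19)·8²/2 = 19/3 kN·m
Superposition: M = Σ M_i = 1207/375 kN·m ≈ 3.218667 kN·m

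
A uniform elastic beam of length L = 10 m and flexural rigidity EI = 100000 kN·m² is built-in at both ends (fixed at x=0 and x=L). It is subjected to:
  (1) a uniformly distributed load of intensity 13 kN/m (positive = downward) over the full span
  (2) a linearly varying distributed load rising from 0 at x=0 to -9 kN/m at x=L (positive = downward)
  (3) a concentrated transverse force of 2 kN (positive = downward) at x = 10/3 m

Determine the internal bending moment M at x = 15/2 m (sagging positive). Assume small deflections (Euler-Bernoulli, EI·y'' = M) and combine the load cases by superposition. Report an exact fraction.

M(15/2) = 4655/864 kN·m

Load 1 — uniform load w=13 kN/m over full span:
  M_1 = wLx/2 - wL²/12 - wx²/2 = 13·10·(15/2)/2 - 13·10²/12 - 13·(15/2)²/2 = 325/24 kN·m
Load 2 — triangular load w₀=-9 kN/m (0→w₀ over full span):
  M_2 = 3w₀Lx/20 - w₀L²/30 - w₀x³/(6L) = 3·(-9)·10·(15/2)/20 - (-9)·10²/30 - (-9)·(15/2)³/(6·10) = -255/32 kN·m
Load 3 — point force P=2 kN at a=10/3 m (b=L-a=20/3):
  M_3 = Pa²(a+3b)(L-x)/L³ - Pa²b/L²  [x>a] = 2·(10/3)²·((10/3)+3·(20/3))·(10-(15/2))/10³ - 2·(10/3)²·(20/3)/10² = -5/27 kN·m
Superposition: M = Σ M_i = 4655/864 kN·m ≈ 5.387731 kN·m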